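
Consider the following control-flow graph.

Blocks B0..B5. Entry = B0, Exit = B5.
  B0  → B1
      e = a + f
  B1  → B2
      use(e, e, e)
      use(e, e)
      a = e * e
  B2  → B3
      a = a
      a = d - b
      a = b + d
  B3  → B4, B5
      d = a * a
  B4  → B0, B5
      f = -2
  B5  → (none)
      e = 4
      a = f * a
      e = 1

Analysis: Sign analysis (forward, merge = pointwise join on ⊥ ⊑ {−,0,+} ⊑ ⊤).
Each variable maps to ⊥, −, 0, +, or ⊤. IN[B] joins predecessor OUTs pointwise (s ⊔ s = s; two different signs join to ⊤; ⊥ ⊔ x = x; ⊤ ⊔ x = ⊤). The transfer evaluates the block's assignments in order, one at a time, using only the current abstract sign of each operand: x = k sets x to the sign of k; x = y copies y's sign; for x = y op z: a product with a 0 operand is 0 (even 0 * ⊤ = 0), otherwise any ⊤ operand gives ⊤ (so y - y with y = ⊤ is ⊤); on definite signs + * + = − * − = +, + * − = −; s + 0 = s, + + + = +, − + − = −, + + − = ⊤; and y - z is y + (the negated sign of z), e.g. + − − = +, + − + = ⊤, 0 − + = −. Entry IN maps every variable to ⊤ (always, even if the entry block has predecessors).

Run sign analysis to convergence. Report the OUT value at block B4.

Answer: {a: ⊤, b: ⊤, c: ⊤, d: ⊤, e: ⊤, f: -}

Derivation:
Fixpoint table:
  B0:   IN=(all ⊤)   OUT=(all ⊤)
  B1:   IN=(all ⊤)   OUT=(all ⊤)
  B2:   IN=(all ⊤)   OUT=(all ⊤)
  B3:   IN=(all ⊤)   OUT=(all ⊤)
  B4:   IN=(all ⊤)   OUT={f:-; rest ⊤}
  B5:   IN=(all ⊤)   OUT={e:+; rest ⊤}

Merge at B4: IN[B4] = OUT[B3] = {a: ⊤, b: ⊤, c: ⊤, d: ⊤, e: ⊤, f: ⊤}
Applying B4's transfer function to that IN value gives OUT[B4] (row B4 above).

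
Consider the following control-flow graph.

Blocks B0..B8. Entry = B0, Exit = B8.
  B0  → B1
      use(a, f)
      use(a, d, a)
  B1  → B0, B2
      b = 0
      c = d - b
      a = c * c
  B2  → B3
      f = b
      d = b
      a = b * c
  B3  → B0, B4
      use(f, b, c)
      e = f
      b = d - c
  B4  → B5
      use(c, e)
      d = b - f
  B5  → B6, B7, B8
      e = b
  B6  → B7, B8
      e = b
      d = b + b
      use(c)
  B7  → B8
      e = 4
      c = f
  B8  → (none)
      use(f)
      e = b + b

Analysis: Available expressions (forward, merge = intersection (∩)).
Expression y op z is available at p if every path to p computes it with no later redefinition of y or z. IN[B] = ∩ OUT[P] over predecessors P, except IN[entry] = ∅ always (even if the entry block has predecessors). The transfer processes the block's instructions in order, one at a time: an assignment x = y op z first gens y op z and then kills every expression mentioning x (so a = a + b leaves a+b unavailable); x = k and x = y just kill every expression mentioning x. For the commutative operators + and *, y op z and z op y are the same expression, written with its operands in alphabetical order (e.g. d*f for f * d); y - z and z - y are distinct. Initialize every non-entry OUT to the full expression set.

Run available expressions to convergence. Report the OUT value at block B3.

Answer: {c*c, d-c}

Trace:
Per-block solution:
  B0:  IN={}  OUT={}
  B1:  IN={}  OUT={c*c, d-b}
  B2:  IN={c*c, d-b}  OUT={b*c, c*c}
  B3:  IN={b*c, c*c}  OUT={c*c, d-c}
  B4:  IN={c*c, d-c}  OUT={b-f, c*c}
  B5:  IN={b-f, c*c}  OUT={b-f, c*c}
  B6:  IN={b-f, c*c}  OUT={b+b, b-f, c*c}
  B7:  IN={b-f, c*c}  OUT={b-f}
  B8:  IN={b-f}  OUT={b+b, b-f}

Merge at B3: IN[B3] = OUT[B2] = {b*c, c*c}
Applying B3's transfer function to that IN value gives OUT[B3] (row B3 above).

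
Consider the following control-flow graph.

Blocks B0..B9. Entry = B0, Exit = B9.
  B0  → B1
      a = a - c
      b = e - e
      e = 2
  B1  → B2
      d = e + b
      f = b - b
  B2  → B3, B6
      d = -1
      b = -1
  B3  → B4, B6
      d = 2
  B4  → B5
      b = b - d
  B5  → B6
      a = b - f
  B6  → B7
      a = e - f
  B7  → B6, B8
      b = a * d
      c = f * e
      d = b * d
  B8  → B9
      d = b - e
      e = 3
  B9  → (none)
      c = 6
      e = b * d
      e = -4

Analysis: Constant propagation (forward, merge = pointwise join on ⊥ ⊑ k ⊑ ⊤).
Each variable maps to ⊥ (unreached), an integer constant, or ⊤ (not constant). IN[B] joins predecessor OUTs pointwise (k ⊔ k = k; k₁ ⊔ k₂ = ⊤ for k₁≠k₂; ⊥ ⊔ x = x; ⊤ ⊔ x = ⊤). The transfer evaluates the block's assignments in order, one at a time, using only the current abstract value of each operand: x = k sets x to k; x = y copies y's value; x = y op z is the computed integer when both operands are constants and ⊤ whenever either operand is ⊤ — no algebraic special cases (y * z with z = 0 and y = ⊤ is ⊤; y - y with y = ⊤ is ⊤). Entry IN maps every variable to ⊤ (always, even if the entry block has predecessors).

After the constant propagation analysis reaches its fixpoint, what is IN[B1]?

Answer: {a: ⊤, b: ⊤, c: ⊤, d: ⊤, e: 2, f: ⊤}

Working:
Fixpoint table:
  B0: | IN=(all ⊤) | OUT={e:2; rest ⊤}
  B1: | IN={e:2; rest ⊤} | OUT={e:2; rest ⊤}
  B2: | IN={e:2; rest ⊤} | OUT={b:-1, d:-1, e:2; rest ⊤}
  B3: | IN={b:-1, d:-1, e:2; rest ⊤} | OUT={b:-1, d:2, e:2; rest ⊤}
  B4: | IN={b:-1, d:2, e:2; rest ⊤} | OUT={b:-3, d:2, e:2; rest ⊤}
  B5: | IN={b:-3, d:2, e:2; rest ⊤} | OUT={b:-3, d:2, e:2; rest ⊤}
  B6: | IN={e:2; rest ⊤} | OUT={e:2; rest ⊤}
  B7: | IN={e:2; rest ⊤} | OUT={e:2; rest ⊤}
  B8: | IN={e:2; rest ⊤} | OUT={e:3; rest ⊤}
  B9: | IN={e:3; rest ⊤} | OUT={c:6, e:-4; rest ⊤}

Merge at B1: IN[B1] = OUT[B0] = {a: ⊤, b: ⊤, c: ⊤, d: ⊤, e: 2, f: ⊤}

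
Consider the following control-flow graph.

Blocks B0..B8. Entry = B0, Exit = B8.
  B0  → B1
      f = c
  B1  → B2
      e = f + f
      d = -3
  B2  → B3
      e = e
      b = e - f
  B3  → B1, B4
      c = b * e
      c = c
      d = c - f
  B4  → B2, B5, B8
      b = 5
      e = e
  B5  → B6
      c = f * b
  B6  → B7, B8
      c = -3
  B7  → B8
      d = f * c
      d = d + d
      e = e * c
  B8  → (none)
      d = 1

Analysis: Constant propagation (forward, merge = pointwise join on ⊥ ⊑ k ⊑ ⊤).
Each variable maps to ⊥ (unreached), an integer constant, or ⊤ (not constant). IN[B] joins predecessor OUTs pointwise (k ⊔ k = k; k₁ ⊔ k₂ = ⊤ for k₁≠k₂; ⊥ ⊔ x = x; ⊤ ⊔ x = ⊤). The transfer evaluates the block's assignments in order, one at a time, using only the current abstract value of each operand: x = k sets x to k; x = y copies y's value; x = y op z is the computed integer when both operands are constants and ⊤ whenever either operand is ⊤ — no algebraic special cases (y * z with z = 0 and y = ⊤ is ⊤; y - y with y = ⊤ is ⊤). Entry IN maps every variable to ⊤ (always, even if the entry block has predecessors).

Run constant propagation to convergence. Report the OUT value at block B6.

Per-block solution:
  B0:   IN=(all ⊤)   OUT=(all ⊤)
  B1:   IN=(all ⊤)   OUT={d:-3; rest ⊤}
  B2:   IN=(all ⊤)   OUT=(all ⊤)
  B3:   IN=(all ⊤)   OUT=(all ⊤)
  B4:   IN=(all ⊤)   OUT={b:5; rest ⊤}
  B5:   IN={b:5; rest ⊤}   OUT={b:5; rest ⊤}
  B6:   IN={b:5; rest ⊤}   OUT={b:5, c:-3; rest ⊤}
  B7:   IN={b:5, c:-3; rest ⊤}   OUT={b:5, c:-3; rest ⊤}
  B8:   IN={b:5; rest ⊤}   OUT={b:5, d:1; rest ⊤}

Merge at B6: IN[B6] = OUT[B5] = {a: ⊤, b: 5, c: ⊤, d: ⊤, e: ⊤, f: ⊤}
Applying B6's transfer function to that IN value gives OUT[B6] (row B6 above).

Answer: {a: ⊤, b: 5, c: -3, d: ⊤, e: ⊤, f: ⊤}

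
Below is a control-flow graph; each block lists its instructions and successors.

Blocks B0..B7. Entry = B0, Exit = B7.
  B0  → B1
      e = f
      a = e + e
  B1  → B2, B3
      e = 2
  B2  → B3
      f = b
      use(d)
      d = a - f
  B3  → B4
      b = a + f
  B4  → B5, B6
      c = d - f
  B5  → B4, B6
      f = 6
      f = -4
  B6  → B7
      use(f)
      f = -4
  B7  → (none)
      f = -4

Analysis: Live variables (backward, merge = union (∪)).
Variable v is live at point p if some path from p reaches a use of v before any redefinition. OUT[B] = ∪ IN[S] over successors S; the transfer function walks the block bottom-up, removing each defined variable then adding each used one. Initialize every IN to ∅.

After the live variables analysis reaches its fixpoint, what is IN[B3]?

Per-block solution:
  B0:  IN={b, d, f}  OUT={a, b, d, f}
  B1:  IN={a, b, d, f}  OUT={a, b, d, f}
  B2:  IN={a, b, d}  OUT={a, d, f}
  B3:  IN={a, d, f}  OUT={d, f}
  B4:  IN={d, f}  OUT={d, f}
  B5:  IN={d}  OUT={d, f}
  B6:  IN={f}  OUT={}
  B7:  IN={}  OUT={}

Merge at B3: OUT[B3] = IN[B4] = {d, f}
Applying B3's transfer function to that OUT value gives IN[B3] (row B3 above).

Answer: {a, d, f}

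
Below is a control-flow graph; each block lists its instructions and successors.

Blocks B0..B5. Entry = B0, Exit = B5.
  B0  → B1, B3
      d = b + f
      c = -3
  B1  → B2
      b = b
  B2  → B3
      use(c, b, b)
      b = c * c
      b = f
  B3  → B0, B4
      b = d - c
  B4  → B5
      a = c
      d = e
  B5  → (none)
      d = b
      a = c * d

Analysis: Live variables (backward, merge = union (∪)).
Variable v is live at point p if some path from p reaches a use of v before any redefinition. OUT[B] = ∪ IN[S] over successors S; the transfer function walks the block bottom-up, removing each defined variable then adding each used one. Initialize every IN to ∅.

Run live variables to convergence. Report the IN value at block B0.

Answer: {b, e, f}

Trace:
Converged values:
  B0: | IN={b, e, f} | OUT={b, c, d, e, f}
  B1: | IN={b, c, d, e, f} | OUT={b, c, d, e, f}
  B2: | IN={b, c, d, e, f} | OUT={c, d, e, f}
  B3: | IN={c, d, e, f} | OUT={b, c, e, f}
  B4: | IN={b, c, e} | OUT={b, c}
  B5: | IN={b, c} | OUT={}

Merge at B0: OUT[B0] = IN[B1] ⊔ IN[B3] = {b, c, d, e, f}
Applying B0's transfer function to that OUT value gives IN[B0] (row B0 above).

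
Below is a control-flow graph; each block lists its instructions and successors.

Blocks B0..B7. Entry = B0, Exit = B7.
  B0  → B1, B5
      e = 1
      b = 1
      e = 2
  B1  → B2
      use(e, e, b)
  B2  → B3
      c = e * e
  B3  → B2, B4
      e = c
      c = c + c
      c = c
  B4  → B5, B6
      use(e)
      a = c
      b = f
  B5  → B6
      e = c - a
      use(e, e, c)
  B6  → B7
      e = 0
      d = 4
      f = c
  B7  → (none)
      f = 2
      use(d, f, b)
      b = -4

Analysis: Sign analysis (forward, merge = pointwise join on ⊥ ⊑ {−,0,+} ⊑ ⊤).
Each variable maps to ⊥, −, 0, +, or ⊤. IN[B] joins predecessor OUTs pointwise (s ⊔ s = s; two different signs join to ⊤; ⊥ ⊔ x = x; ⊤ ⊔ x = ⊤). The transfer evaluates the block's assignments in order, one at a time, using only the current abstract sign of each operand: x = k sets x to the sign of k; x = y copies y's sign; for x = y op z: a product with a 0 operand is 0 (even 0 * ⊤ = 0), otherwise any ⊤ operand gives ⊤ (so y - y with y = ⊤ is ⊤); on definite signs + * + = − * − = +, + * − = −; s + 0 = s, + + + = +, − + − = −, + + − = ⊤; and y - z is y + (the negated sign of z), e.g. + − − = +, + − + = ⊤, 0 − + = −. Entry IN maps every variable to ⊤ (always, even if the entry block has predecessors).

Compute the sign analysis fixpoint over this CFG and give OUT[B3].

Fixpoint table:
  B0:   IN=(all ⊤)   OUT={b:+, e:+; rest ⊤}
  B1:   IN={b:+, e:+; rest ⊤}   OUT={b:+, e:+; rest ⊤}
  B2:   IN={b:+, e:+; rest ⊤}   OUT={b:+, c:+, e:+; rest ⊤}
  B3:   IN={b:+, c:+, e:+; rest ⊤}   OUT={b:+, c:+, e:+; rest ⊤}
  B4:   IN={b:+, c:+, e:+; rest ⊤}   OUT={a:+, c:+, e:+; rest ⊤}
  B5:   IN={e:+; rest ⊤}   OUT=(all ⊤)
  B6:   IN=(all ⊤)   OUT={d:+, e:0; rest ⊤}
  B7:   IN={d:+, e:0; rest ⊤}   OUT={b:-, d:+, e:0, f:+; rest ⊤}

Merge at B3: IN[B3] = OUT[B2] = {a: ⊤, b: +, c: +, d: ⊤, e: +, f: ⊤}
Applying B3's transfer function to that IN value gives OUT[B3] (row B3 above).

Answer: {a: ⊤, b: +, c: +, d: ⊤, e: +, f: ⊤}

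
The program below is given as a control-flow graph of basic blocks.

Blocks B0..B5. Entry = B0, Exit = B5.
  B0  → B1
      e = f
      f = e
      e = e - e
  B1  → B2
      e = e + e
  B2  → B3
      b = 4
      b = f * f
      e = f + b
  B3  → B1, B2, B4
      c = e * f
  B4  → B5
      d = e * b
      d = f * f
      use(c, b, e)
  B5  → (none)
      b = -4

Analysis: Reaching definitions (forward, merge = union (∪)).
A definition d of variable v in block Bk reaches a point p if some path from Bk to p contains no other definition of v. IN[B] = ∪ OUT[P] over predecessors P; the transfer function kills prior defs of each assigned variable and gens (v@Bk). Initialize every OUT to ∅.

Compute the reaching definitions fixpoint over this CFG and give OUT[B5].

Converged values:
  B0:  IN={}  OUT={e@B0, f@B0}
  B1:  IN={b@B2, c@B3, e@B0, e@B2, f@B0}  OUT={b@B2, c@B3, e@B1, f@B0}
  B2:  IN={b@B2, c@B3, e@B1, e@B2, f@B0}  OUT={b@B2, c@B3, e@B2, f@B0}
  B3:  IN={b@B2, c@B3, e@B2, f@B0}  OUT={b@B2, c@B3, e@B2, f@B0}
  B4:  IN={b@B2, c@B3, e@B2, f@B0}  OUT={b@B2, c@B3, d@B4, e@B2, f@B0}
  B5:  IN={b@B2, c@B3, d@B4, e@B2, f@B0}  OUT={b@B5, c@B3, d@B4, e@B2, f@B0}

Merge at B5: IN[B5] = OUT[B4] = {b@B2, c@B3, d@B4, e@B2, f@B0}
Applying B5's transfer function to that IN value gives OUT[B5] (row B5 above).

Answer: {b@B5, c@B3, d@B4, e@B2, f@B0}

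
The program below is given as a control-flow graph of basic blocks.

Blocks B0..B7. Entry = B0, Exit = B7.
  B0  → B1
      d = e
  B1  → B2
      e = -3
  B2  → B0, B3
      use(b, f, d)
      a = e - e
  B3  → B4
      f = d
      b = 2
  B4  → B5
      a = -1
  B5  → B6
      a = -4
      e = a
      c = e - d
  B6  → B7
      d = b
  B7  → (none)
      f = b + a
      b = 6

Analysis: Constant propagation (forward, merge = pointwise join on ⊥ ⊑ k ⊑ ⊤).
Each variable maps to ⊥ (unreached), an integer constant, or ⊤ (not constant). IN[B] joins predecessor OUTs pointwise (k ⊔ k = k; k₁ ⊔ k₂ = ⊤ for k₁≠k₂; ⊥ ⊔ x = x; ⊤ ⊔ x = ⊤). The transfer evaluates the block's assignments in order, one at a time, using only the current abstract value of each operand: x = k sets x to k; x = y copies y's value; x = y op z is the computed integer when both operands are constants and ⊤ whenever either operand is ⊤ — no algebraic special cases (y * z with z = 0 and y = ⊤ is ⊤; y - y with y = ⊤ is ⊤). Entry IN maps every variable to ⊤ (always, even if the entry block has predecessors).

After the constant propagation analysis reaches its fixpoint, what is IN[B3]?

Converged values:
  B0:   IN=(all ⊤)   OUT=(all ⊤)
  B1:   IN=(all ⊤)   OUT={e:-3; rest ⊤}
  B2:   IN={e:-3; rest ⊤}   OUT={a:0, e:-3; rest ⊤}
  B3:   IN={a:0, e:-3; rest ⊤}   OUT={a:0, b:2, e:-3; rest ⊤}
  B4:   IN={a:0, b:2, e:-3; rest ⊤}   OUT={a:-1, b:2, e:-3; rest ⊤}
  B5:   IN={a:-1, b:2, e:-3; rest ⊤}   OUT={a:-4, b:2, e:-4; rest ⊤}
  B6:   IN={a:-4, b:2, e:-4; rest ⊤}   OUT={a:-4, b:2, d:2, e:-4; rest ⊤}
  B7:   IN={a:-4, b:2, d:2, e:-4; rest ⊤}   OUT={a:-4, b:6, d:2, e:-4, f:-2; rest ⊤}

Merge at B3: IN[B3] = OUT[B2] = {a: 0, b: ⊤, c: ⊤, d: ⊤, e: -3, f: ⊤}

Answer: {a: 0, b: ⊤, c: ⊤, d: ⊤, e: -3, f: ⊤}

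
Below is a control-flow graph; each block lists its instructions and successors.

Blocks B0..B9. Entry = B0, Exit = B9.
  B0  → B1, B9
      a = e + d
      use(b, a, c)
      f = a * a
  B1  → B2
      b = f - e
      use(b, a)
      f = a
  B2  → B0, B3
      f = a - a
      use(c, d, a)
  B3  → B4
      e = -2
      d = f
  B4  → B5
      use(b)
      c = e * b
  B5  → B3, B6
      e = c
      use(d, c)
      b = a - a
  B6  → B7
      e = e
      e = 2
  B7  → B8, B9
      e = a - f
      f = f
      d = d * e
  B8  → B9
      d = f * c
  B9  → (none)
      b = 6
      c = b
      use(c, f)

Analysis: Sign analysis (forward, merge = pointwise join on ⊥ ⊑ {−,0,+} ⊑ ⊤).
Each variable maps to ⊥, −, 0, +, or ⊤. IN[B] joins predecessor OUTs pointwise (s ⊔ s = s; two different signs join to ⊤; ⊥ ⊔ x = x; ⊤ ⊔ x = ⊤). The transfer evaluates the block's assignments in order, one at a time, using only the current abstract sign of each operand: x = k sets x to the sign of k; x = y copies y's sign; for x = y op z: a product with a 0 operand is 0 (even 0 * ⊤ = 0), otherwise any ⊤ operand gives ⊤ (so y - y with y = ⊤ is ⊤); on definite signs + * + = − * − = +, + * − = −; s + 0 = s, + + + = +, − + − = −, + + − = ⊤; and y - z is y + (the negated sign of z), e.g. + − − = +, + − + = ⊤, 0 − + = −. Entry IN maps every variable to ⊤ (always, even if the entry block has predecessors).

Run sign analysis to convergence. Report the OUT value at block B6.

Per-block solution:
  B0:   IN=(all ⊤)   OUT=(all ⊤)
  B1:   IN=(all ⊤)   OUT=(all ⊤)
  B2:   IN=(all ⊤)   OUT=(all ⊤)
  B3:   IN=(all ⊤)   OUT={e:-; rest ⊤}
  B4:   IN={e:-; rest ⊤}   OUT={e:-; rest ⊤}
  B5:   IN={e:-; rest ⊤}   OUT=(all ⊤)
  B6:   IN=(all ⊤)   OUT={e:+; rest ⊤}
  B7:   IN={e:+; rest ⊤}   OUT=(all ⊤)
  B8:   IN=(all ⊤)   OUT=(all ⊤)
  B9:   IN=(all ⊤)   OUT={b:+, c:+; rest ⊤}

Merge at B6: IN[B6] = OUT[B5] = {a: ⊤, b: ⊤, c: ⊤, d: ⊤, e: ⊤, f: ⊤}
Applying B6's transfer function to that IN value gives OUT[B6] (row B6 above).

Answer: {a: ⊤, b: ⊤, c: ⊤, d: ⊤, e: +, f: ⊤}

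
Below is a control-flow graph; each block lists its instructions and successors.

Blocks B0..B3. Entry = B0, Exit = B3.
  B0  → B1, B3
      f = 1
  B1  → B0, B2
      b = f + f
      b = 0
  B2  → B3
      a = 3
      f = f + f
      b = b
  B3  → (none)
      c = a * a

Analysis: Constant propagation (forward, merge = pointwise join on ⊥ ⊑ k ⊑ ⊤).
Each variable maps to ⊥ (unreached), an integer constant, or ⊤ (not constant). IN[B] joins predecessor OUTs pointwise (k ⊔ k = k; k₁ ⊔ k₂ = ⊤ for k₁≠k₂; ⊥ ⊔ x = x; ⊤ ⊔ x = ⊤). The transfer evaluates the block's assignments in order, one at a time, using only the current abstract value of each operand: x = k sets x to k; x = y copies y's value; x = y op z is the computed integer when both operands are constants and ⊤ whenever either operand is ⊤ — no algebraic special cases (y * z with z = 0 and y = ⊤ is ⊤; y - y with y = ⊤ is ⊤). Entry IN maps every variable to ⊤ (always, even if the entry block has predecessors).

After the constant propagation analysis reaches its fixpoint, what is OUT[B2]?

Fixpoint table:
  B0:  IN=(all ⊤)  OUT={f:1; rest ⊤}
  B1:  IN={f:1; rest ⊤}  OUT={b:0, f:1; rest ⊤}
  B2:  IN={b:0, f:1; rest ⊤}  OUT={a:3, b:0, f:2; rest ⊤}
  B3:  IN=(all ⊤)  OUT=(all ⊤)

Merge at B2: IN[B2] = OUT[B1] = {a: ⊤, b: 0, c: ⊤, d: ⊤, e: ⊤, f: 1}
Applying B2's transfer function to that IN value gives OUT[B2] (row B2 above).

Answer: {a: 3, b: 0, c: ⊤, d: ⊤, e: ⊤, f: 2}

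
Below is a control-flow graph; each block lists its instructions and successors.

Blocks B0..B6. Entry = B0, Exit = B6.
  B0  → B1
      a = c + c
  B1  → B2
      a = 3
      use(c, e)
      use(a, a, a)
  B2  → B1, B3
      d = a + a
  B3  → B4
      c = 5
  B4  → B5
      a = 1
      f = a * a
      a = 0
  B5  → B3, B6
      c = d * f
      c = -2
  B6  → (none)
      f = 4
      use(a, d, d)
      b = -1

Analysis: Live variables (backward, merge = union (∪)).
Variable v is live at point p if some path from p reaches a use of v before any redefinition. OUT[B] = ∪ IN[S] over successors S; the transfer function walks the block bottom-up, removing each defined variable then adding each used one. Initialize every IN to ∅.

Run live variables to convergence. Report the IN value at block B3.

Answer: {d}

Working:
Per-block solution:
  B0:   IN={c, e}   OUT={c, e}
  B1:   IN={c, e}   OUT={a, c, e}
  B2:   IN={a, c, e}   OUT={c, d, e}
  B3:   IN={d}   OUT={d}
  B4:   IN={d}   OUT={a, d, f}
  B5:   IN={a, d, f}   OUT={a, d}
  B6:   IN={a, d}   OUT={}

Merge at B3: OUT[B3] = IN[B4] = {d}
Applying B3's transfer function to that OUT value gives IN[B3] (row B3 above).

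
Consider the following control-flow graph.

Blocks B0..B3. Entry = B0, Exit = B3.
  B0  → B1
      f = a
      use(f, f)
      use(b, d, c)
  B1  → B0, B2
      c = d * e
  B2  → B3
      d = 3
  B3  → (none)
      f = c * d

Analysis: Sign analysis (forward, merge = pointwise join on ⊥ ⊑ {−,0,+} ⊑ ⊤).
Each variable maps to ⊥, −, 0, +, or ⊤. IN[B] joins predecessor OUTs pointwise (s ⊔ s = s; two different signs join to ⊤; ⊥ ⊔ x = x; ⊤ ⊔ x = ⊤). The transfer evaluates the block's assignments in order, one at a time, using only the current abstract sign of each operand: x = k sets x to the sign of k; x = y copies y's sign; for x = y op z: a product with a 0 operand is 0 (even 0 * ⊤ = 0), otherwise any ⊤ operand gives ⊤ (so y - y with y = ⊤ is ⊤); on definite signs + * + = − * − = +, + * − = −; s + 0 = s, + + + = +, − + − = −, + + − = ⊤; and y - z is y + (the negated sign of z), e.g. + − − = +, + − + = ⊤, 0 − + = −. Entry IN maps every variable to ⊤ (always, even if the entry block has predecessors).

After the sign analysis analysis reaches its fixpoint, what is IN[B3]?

Answer: {a: ⊤, b: ⊤, c: ⊤, d: +, e: ⊤, f: ⊤}

Trace:
Per-block solution:
  B0:   IN=(all ⊤)   OUT=(all ⊤)
  B1:   IN=(all ⊤)   OUT=(all ⊤)
  B2:   IN=(all ⊤)   OUT={d:+; rest ⊤}
  B3:   IN={d:+; rest ⊤}   OUT={d:+; rest ⊤}

Merge at B3: IN[B3] = OUT[B2] = {a: ⊤, b: ⊤, c: ⊤, d: +, e: ⊤, f: ⊤}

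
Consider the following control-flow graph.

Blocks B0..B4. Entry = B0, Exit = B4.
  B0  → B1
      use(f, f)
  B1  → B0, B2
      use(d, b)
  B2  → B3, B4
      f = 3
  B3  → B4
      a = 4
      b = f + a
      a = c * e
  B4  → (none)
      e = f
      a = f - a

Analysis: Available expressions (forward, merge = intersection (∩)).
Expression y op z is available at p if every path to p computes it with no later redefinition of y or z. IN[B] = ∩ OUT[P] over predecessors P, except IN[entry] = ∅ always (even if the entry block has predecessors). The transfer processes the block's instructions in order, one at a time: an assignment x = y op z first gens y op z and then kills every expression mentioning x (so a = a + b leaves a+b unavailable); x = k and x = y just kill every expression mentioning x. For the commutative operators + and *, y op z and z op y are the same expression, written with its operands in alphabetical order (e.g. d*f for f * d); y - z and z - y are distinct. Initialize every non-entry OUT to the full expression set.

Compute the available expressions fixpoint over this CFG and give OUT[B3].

Answer: {c*e}

Working:
Converged values:
  B0:  IN={}  OUT={}
  B1:  IN={}  OUT={}
  B2:  IN={}  OUT={}
  B3:  IN={}  OUT={c*e}
  B4:  IN={}  OUT={}

Merge at B3: IN[B3] = OUT[B2] = {}
Applying B3's transfer function to that IN value gives OUT[B3] (row B3 above).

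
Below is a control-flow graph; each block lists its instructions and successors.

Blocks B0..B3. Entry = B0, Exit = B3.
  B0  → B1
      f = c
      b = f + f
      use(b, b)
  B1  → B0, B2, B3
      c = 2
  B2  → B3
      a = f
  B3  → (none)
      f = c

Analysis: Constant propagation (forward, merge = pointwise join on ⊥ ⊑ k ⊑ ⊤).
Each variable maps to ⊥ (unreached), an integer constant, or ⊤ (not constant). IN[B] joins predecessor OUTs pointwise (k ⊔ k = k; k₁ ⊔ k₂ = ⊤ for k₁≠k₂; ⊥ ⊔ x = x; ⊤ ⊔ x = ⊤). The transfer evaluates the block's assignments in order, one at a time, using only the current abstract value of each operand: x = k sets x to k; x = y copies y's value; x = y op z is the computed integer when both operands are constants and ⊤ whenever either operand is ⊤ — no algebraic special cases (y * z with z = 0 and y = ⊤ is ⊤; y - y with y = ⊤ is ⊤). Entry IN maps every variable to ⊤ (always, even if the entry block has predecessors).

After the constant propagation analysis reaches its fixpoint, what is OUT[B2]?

Per-block solution:
  B0: | IN=(all ⊤) | OUT=(all ⊤)
  B1: | IN=(all ⊤) | OUT={c:2; rest ⊤}
  B2: | IN={c:2; rest ⊤} | OUT={c:2; rest ⊤}
  B3: | IN={c:2; rest ⊤} | OUT={c:2, f:2; rest ⊤}

Merge at B2: IN[B2] = OUT[B1] = {a: ⊤, b: ⊤, c: 2, d: ⊤, e: ⊤, f: ⊤}
Applying B2's transfer function to that IN value gives OUT[B2] (row B2 above).

Answer: {a: ⊤, b: ⊤, c: 2, d: ⊤, e: ⊤, f: ⊤}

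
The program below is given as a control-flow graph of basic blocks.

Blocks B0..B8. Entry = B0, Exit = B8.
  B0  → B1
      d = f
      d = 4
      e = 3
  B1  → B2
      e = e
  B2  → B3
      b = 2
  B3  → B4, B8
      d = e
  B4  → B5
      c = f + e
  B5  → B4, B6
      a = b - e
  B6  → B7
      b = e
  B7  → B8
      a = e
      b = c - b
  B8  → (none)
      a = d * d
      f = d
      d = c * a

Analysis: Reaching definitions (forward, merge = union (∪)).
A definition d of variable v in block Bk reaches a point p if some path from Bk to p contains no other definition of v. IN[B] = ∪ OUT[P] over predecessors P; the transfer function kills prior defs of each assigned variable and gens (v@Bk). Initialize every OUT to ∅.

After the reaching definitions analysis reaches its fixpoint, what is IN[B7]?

Per-block solution:
  B0:   IN={}   OUT={d@B0, e@B0}
  B1:   IN={d@B0, e@B0}   OUT={d@B0, e@B1}
  B2:   IN={d@B0, e@B1}   OUT={b@B2, d@B0, e@B1}
  B3:   IN={b@B2, d@B0, e@B1}   OUT={b@B2, d@B3, e@B1}
  B4:   IN={a@B5, b@B2, c@B4, d@B3, e@B1}   OUT={a@B5, b@B2, c@B4, d@B3, e@B1}
  B5:   IN={a@B5, b@B2, c@B4, d@B3, e@B1}   OUT={a@B5, b@B2, c@B4, d@B3, e@B1}
  B6:   IN={a@B5, b@B2, c@B4, d@B3, e@B1}   OUT={a@B5, b@B6, c@B4, d@B3, e@B1}
  B7:   IN={a@B5, b@B6, c@B4, d@B3, e@B1}   OUT={a@B7, b@B7, c@B4, d@B3, e@B1}
  B8:   IN={a@B7, b@B2, b@B7, c@B4, d@B3, e@B1}   OUT={a@B8, b@B2, b@B7, c@B4, d@B8, e@B1, f@B8}

Merge at B7: IN[B7] = OUT[B6] = {a@B5, b@B6, c@B4, d@B3, e@B1}

Answer: {a@B5, b@B6, c@B4, d@B3, e@B1}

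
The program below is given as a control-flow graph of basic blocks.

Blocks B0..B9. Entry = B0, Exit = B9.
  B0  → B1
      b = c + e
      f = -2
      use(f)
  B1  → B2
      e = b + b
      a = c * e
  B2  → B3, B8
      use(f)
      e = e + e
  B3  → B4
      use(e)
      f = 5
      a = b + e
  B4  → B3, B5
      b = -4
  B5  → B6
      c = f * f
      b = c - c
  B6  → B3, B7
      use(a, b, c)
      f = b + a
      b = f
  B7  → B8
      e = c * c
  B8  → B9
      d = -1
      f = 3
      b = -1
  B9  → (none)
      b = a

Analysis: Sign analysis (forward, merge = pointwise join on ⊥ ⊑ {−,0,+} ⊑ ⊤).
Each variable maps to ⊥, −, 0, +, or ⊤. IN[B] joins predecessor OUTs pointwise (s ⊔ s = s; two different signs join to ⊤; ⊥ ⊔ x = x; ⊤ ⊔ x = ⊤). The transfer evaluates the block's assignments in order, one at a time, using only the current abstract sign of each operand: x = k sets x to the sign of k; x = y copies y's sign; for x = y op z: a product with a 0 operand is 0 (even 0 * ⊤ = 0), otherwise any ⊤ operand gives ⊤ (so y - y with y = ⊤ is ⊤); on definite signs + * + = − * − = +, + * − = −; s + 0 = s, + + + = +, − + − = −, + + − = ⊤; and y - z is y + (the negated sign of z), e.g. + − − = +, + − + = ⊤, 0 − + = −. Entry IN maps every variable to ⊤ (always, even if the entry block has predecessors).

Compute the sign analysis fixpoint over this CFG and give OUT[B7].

Per-block solution:
  B0: | IN=(all ⊤) | OUT={f:-; rest ⊤}
  B1: | IN={f:-; rest ⊤} | OUT={f:-; rest ⊤}
  B2: | IN={f:-; rest ⊤} | OUT={f:-; rest ⊤}
  B3: | IN=(all ⊤) | OUT={f:+; rest ⊤}
  B4: | IN={f:+; rest ⊤} | OUT={b:-, f:+; rest ⊤}
  B5: | IN={b:-, f:+; rest ⊤} | OUT={c:+, f:+; rest ⊤}
  B6: | IN={c:+, f:+; rest ⊤} | OUT={c:+; rest ⊤}
  B7: | IN={c:+; rest ⊤} | OUT={c:+, e:+; rest ⊤}
  B8: | IN=(all ⊤) | OUT={b:-, d:-, f:+; rest ⊤}
  B9: | IN={b:-, d:-, f:+; rest ⊤} | OUT={d:-, f:+; rest ⊤}

Merge at B7: IN[B7] = OUT[B6] = {a: ⊤, b: ⊤, c: +, d: ⊤, e: ⊤, f: ⊤}
Applying B7's transfer function to that IN value gives OUT[B7] (row B7 above).

Answer: {a: ⊤, b: ⊤, c: +, d: ⊤, e: +, f: ⊤}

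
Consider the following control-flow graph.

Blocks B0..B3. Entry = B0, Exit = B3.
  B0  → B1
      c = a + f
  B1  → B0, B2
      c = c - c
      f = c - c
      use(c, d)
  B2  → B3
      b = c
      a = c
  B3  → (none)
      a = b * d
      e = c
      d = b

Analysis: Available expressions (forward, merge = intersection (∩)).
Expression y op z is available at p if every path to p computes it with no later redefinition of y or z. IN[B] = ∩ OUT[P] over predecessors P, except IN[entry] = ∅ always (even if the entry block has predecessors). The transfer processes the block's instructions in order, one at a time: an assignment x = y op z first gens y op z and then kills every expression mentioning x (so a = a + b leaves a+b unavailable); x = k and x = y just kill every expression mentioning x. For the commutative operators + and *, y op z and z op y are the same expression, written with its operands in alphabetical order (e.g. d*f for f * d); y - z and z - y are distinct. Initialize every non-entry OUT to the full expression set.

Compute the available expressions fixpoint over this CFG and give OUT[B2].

Answer: {c-c}

Working:
Fixpoint table:
  B0: | IN={} | OUT={a+f}
  B1: | IN={a+f} | OUT={c-c}
  B2: | IN={c-c} | OUT={c-c}
  B3: | IN={c-c} | OUT={c-c}

Merge at B2: IN[B2] = OUT[B1] = {c-c}
Applying B2's transfer function to that IN value gives OUT[B2] (row B2 above).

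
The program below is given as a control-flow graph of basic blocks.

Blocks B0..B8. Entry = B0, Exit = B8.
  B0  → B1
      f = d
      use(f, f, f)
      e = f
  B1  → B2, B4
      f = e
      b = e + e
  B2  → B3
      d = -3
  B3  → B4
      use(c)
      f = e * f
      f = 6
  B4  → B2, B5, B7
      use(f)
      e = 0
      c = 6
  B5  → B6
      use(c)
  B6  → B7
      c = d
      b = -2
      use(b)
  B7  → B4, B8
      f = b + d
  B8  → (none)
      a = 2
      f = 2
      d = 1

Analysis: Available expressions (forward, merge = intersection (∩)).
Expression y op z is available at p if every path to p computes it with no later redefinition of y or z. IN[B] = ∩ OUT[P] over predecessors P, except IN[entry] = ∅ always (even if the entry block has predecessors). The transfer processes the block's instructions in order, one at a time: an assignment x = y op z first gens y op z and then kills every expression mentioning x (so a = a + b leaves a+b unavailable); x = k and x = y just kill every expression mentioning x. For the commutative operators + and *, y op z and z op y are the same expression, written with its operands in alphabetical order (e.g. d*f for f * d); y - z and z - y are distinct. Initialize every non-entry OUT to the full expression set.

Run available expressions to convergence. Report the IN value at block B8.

Converged values:
  B0:  IN={}  OUT={}
  B1:  IN={}  OUT={e+e}
  B2:  IN={}  OUT={}
  B3:  IN={}  OUT={}
  B4:  IN={}  OUT={}
  B5:  IN={}  OUT={}
  B6:  IN={}  OUT={}
  B7:  IN={}  OUT={b+d}
  B8:  IN={b+d}  OUT={}

Merge at B8: IN[B8] = OUT[B7] = {b+d}

Answer: {b+d}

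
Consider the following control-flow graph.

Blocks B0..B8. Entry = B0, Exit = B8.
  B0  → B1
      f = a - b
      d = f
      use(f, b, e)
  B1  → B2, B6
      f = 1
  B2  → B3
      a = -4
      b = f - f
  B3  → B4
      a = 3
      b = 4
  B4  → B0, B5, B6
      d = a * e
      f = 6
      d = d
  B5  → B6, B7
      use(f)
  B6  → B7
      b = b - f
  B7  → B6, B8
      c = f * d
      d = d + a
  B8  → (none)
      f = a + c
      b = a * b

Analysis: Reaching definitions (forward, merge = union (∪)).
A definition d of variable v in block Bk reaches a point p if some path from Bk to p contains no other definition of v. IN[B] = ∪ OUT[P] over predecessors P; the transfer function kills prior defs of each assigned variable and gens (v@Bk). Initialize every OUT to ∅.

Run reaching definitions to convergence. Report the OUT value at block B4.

Answer: {a@B3, b@B3, d@B4, f@B4}

Working:
Converged values:
  B0: | IN={a@B3, b@B3, d@B4, f@B4} | OUT={a@B3, b@B3, d@B0, f@B0}
  B1: | IN={a@B3, b@B3, d@B0, f@B0} | OUT={a@B3, b@B3, d@B0, f@B1}
  B2: | IN={a@B3, b@B3, d@B0, f@B1} | OUT={a@B2, b@B2, d@B0, f@B1}
  B3: | IN={a@B2, b@B2, d@B0, f@B1} | OUT={a@B3, b@B3, d@B0, f@B1}
  B4: | IN={a@B3, b@B3, d@B0, f@B1} | OUT={a@B3, b@B3, d@B4, f@B4}
  B5: | IN={a@B3, b@B3, d@B4, f@B4} | OUT={a@B3, b@B3, d@B4, f@B4}
  B6: | IN={a@B3, b@B3, b@B6, c@B7, d@B0, d@B4, d@B7, f@B1, f@B4} | OUT={a@B3, b@B6, c@B7, d@B0, d@B4, d@B7, f@B1, f@B4}
  B7: | IN={a@B3, b@B3, b@B6, c@B7, d@B0, d@B4, d@B7, f@B1, f@B4} | OUT={a@B3, b@B3, b@B6, c@B7, d@B7, f@B1, f@B4}
  B8: | IN={a@B3, b@B3, b@B6, c@B7, d@B7, f@B1, f@B4} | OUT={a@B3, b@B8, c@B7, d@B7, f@B8}

Merge at B4: IN[B4] = OUT[B3] = {a@B3, b@B3, d@B0, f@B1}
Applying B4's transfer function to that IN value gives OUT[B4] (row B4 above).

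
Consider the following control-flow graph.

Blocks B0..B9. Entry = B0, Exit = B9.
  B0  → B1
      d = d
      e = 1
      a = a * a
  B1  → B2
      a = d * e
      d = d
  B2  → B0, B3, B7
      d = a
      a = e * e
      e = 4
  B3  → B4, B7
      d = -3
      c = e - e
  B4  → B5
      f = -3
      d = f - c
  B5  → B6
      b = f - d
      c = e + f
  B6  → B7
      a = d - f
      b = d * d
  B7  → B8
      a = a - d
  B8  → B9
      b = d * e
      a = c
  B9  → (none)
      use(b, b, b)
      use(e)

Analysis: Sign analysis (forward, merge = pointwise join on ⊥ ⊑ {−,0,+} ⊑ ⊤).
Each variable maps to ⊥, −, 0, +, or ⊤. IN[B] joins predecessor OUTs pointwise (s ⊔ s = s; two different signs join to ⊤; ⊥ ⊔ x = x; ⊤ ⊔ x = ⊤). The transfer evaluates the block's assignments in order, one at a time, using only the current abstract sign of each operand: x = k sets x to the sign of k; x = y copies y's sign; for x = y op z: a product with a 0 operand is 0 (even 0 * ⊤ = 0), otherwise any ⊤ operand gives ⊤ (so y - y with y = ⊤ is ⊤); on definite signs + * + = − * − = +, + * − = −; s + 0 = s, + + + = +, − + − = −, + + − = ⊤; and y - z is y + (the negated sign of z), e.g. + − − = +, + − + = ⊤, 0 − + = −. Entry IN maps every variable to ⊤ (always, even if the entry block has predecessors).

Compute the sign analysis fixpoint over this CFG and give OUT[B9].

Answer: {a: ⊤, b: ⊤, c: ⊤, d: ⊤, e: +, f: ⊤}

Trace:
Fixpoint table:
  B0:   IN=(all ⊤)   OUT={e:+; rest ⊤}
  B1:   IN={e:+; rest ⊤}   OUT={e:+; rest ⊤}
  B2:   IN={e:+; rest ⊤}   OUT={a:+, e:+; rest ⊤}
  B3:   IN={a:+, e:+; rest ⊤}   OUT={a:+, d:-, e:+; rest ⊤}
  B4:   IN={a:+, d:-, e:+; rest ⊤}   OUT={a:+, e:+, f:-; rest ⊤}
  B5:   IN={a:+, e:+, f:-; rest ⊤}   OUT={a:+, e:+, f:-; rest ⊤}
  B6:   IN={a:+, e:+, f:-; rest ⊤}   OUT={e:+, f:-; rest ⊤}
  B7:   IN={e:+; rest ⊤}   OUT={e:+; rest ⊤}
  B8:   IN={e:+; rest ⊤}   OUT={e:+; rest ⊤}
  B9:   IN={e:+; rest ⊤}   OUT={e:+; rest ⊤}

Merge at B9: IN[B9] = OUT[B8] = {a: ⊤, b: ⊤, c: ⊤, d: ⊤, e: +, f: ⊤}
Applying B9's transfer function to that IN value gives OUT[B9] (row B9 above).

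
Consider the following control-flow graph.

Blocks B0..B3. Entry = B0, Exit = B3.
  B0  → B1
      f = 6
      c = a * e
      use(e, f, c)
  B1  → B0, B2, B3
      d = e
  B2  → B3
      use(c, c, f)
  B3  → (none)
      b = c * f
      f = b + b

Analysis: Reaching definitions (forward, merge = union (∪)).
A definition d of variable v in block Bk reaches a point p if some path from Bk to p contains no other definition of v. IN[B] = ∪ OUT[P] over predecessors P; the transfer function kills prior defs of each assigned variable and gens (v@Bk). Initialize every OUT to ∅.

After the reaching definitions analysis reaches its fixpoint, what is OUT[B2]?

Answer: {c@B0, d@B1, f@B0}

Derivation:
Per-block solution:
  B0: | IN={c@B0, d@B1, f@B0} | OUT={c@B0, d@B1, f@B0}
  B1: | IN={c@B0, d@B1, f@B0} | OUT={c@B0, d@B1, f@B0}
  B2: | IN={c@B0, d@B1, f@B0} | OUT={c@B0, d@B1, f@B0}
  B3: | IN={c@B0, d@B1, f@B0} | OUT={b@B3, c@B0, d@B1, f@B3}

Merge at B2: IN[B2] = OUT[B1] = {c@B0, d@B1, f@B0}
Applying B2's transfer function to that IN value gives OUT[B2] (row B2 above).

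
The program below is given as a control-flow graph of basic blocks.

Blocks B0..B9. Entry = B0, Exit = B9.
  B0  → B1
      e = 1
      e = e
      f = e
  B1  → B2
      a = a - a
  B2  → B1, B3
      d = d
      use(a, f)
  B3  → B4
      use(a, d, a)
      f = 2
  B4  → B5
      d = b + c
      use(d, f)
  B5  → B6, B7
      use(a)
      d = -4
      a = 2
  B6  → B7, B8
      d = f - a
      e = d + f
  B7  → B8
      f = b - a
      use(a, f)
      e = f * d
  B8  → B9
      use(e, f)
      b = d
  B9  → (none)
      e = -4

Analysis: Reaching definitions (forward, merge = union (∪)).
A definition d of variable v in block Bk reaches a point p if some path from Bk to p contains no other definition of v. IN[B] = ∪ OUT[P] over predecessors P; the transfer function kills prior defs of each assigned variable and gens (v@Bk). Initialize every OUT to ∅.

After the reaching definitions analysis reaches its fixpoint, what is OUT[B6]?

Answer: {a@B5, d@B6, e@B6, f@B3}

Derivation:
Converged values:
  B0:  IN={}  OUT={e@B0, f@B0}
  B1:  IN={a@B1, d@B2, e@B0, f@B0}  OUT={a@B1, d@B2, e@B0, f@B0}
  B2:  IN={a@B1, d@B2, e@B0, f@B0}  OUT={a@B1, d@B2, e@B0, f@B0}
  B3:  IN={a@B1, d@B2, e@B0, f@B0}  OUT={a@B1, d@B2, e@B0, f@B3}
  B4:  IN={a@B1, d@B2, e@B0, f@B3}  OUT={a@B1, d@B4, e@B0, f@B3}
  B5:  IN={a@B1, d@B4, e@B0, f@B3}  OUT={a@B5, d@B5, e@B0, f@B3}
  B6:  IN={a@B5, d@B5, e@B0, f@B3}  OUT={a@B5, d@B6, e@B6, f@B3}
  B7:  IN={a@B5, d@B5, d@B6, e@B0, e@B6, f@B3}  OUT={a@B5, d@B5, d@B6, e@B7, f@B7}
  B8:  IN={a@B5, d@B5, d@B6, e@B6, e@B7, f@B3, f@B7}  OUT={a@B5, b@B8, d@B5, d@B6, e@B6, e@B7, f@B3, f@B7}
  B9:  IN={a@B5, b@B8, d@B5, d@B6, e@B6, e@B7, f@B3, f@B7}  OUT={a@B5, b@B8, d@B5, d@B6, e@B9, f@B3, f@B7}

Merge at B6: IN[B6] = OUT[B5] = {a@B5, d@B5, e@B0, f@B3}
Applying B6's transfer function to that IN value gives OUT[B6] (row B6 above).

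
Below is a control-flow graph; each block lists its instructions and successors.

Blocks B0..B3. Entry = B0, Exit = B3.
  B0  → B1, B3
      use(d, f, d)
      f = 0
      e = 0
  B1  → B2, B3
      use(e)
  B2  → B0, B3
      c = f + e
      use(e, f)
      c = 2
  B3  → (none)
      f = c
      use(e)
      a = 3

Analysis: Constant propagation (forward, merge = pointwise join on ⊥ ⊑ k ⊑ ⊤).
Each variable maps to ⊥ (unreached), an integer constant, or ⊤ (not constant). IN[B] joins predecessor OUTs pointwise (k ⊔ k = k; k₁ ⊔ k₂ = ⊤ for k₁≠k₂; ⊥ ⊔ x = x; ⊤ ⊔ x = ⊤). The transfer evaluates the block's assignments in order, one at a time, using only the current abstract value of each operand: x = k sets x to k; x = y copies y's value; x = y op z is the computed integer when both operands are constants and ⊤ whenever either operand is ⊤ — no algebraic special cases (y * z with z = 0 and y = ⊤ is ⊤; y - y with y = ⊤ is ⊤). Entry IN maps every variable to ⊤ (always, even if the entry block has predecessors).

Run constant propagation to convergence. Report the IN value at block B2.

Converged values:
  B0:  IN=(all ⊤)  OUT={e:0, f:0; rest ⊤}
  B1:  IN={e:0, f:0; rest ⊤}  OUT={e:0, f:0; rest ⊤}
  B2:  IN={e:0, f:0; rest ⊤}  OUT={c:2, e:0, f:0; rest ⊤}
  B3:  IN={e:0, f:0; rest ⊤}  OUT={a:3, e:0; rest ⊤}

Merge at B2: IN[B2] = OUT[B1] = {a: ⊤, b: ⊤, c: ⊤, d: ⊤, e: 0, f: 0}

Answer: {a: ⊤, b: ⊤, c: ⊤, d: ⊤, e: 0, f: 0}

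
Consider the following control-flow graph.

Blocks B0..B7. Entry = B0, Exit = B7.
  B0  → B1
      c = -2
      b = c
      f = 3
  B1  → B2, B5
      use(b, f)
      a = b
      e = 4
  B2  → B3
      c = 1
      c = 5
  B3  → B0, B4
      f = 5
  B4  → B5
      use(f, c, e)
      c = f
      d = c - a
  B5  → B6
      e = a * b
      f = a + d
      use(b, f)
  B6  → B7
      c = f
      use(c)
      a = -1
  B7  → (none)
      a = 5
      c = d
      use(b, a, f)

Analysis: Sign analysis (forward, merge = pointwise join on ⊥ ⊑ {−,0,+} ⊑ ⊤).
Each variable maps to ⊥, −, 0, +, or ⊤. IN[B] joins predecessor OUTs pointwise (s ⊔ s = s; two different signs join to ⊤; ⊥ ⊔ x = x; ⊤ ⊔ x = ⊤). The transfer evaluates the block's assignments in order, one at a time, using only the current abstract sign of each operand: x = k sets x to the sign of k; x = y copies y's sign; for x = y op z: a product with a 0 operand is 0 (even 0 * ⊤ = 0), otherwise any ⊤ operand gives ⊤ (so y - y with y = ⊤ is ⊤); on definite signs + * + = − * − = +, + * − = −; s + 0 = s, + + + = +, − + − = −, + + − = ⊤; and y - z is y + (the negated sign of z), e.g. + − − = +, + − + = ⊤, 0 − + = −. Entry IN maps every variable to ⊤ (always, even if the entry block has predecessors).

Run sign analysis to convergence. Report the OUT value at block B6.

Converged values:
  B0: | IN=(all ⊤) | OUT={b:-, c:-, f:+; rest ⊤}
  B1: | IN={b:-, c:-, f:+; rest ⊤} | OUT={a:-, b:-, c:-, e:+, f:+; rest ⊤}
  B2: | IN={a:-, b:-, c:-, e:+, f:+; rest ⊤} | OUT={a:-, b:-, c:+, e:+, f:+; rest ⊤}
  B3: | IN={a:-, b:-, c:+, e:+, f:+; rest ⊤} | OUT={a:-, b:-, c:+, e:+, f:+; rest ⊤}
  B4: | IN={a:-, b:-, c:+, e:+, f:+; rest ⊤} | OUT={a:-, b:-, c:+, d:+, e:+, f:+; rest ⊤}
  B5: | IN={a:-, b:-, e:+, f:+; rest ⊤} | OUT={a:-, b:-, e:+; rest ⊤}
  B6: | IN={a:-, b:-, e:+; rest ⊤} | OUT={a:-, b:-, e:+; rest ⊤}
  B7: | IN={a:-, b:-, e:+; rest ⊤} | OUT={a:+, b:-, e:+; rest ⊤}

Merge at B6: IN[B6] = OUT[B5] = {a: -, b: -, c: ⊤, d: ⊤, e: +, f: ⊤}
Applying B6's transfer function to that IN value gives OUT[B6] (row B6 above).

Answer: {a: -, b: -, c: ⊤, d: ⊤, e: +, f: ⊤}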